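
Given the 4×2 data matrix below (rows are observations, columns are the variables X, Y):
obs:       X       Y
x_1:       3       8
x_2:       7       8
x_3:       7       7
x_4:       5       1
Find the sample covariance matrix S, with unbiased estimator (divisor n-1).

Step 1 — column means:
  mean(X) = (3 + 7 + 7 + 5) / 4 = 22/4 = 5.5
  mean(Y) = (8 + 8 + 7 + 1) / 4 = 24/4 = 6

Step 2 — sample covariance S[i,j] = (1/(n-1)) · Σ_k (x_{k,i} - mean_i) · (x_{k,j} - mean_j), with n-1 = 3.
  S[X,X] = ((-2.5)·(-2.5) + (1.5)·(1.5) + (1.5)·(1.5) + (-0.5)·(-0.5)) / 3 = 11/3 = 3.6667
  S[X,Y] = ((-2.5)·(2) + (1.5)·(2) + (1.5)·(1) + (-0.5)·(-5)) / 3 = 2/3 = 0.6667
  S[Y,Y] = ((2)·(2) + (2)·(2) + (1)·(1) + (-5)·(-5)) / 3 = 34/3 = 11.3333

S is symmetric (S[j,i] = S[i,j]). Assembling:

S = [[3.6667, 0.6667],
 [0.6667, 11.3333]]


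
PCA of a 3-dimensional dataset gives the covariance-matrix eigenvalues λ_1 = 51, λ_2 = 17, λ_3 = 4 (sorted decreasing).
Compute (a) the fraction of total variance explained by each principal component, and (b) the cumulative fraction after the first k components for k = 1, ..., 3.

Step 1 — total variance = trace(Sigma) = Σ λ_i = 51 + 17 + 4 = 72.

Step 2 — fraction explained by component i = λ_i / Σ λ:
  PC1: 51/72 = 0.7083
  PC2: 17/72 = 0.2361
  PC3: 4/72 = 0.0556

Step 3 — cumulative fraction after k components = (λ_1 + ... + λ_k) / Σ λ:
  k = 1: 51/72 = 0.7083
  k = 2: (51 + 17)/72 = 68/72 = 0.9444
  k = 3: (51 + 17 + 4)/72 = 72/72 = 1

Summary (fraction, with percent):

explained: PC1 0.7083 (70.83%), PC2 0.2361 (23.61%), PC3 0.0556 (5.56%);  cumulative: 0.7083, 0.9444, 1


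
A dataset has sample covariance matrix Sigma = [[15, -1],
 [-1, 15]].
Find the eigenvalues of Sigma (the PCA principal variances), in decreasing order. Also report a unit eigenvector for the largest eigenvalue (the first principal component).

Step 1 — characteristic polynomial of 2×2 Sigma:
  det(Sigma - λI) = λ² - trace · λ + det = 0.
  trace = 15 + 15 = 30, det = 15·15 - (-1)² = 224.
Step 2 — discriminant:
  Δ = trace² - 4·det = 900 - 896 = 4.
Step 3 — eigenvalues:
  λ = (trace ± √Δ)/2 = (30 ± 2)/2,
  λ_1 = 16,  λ_2 = 14.

Step 4 — unit eigenvector for λ_1: solve (Sigma - λ_1 I)v = 0. First row:
  (15 - 16)·v_x + (-1)·v_y = 0, i.e. (-1)·v_x + (-1)·v_y = 0,
  so v ∝ (b, λ_1 - a) = (-1, 1); multiply by -1 so the first entry is positive: u = (1, -1).
  ||u|| = √((1)² + (-1)²) = √(2) ≈ 1.4142,
  v_1 = u/||u|| ≈ (0.7071, -0.7071) (||v_1|| = 1).

λ_1 = 16,  λ_2 = 14;  v_1 ≈ (0.7071, -0.7071)


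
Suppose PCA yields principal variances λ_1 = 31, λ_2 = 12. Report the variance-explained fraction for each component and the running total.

Step 1 — total variance = trace(Sigma) = Σ λ_i = 31 + 12 = 43.

Step 2 — fraction explained by component i = λ_i / Σ λ:
  PC1: 31/43 = 0.7209
  PC2: 12/43 = 0.2791

Step 3 — cumulative fraction after k components = (λ_1 + ... + λ_k) / Σ λ:
  k = 1: 31/43 = 0.7209
  k = 2: (31 + 12)/43 = 43/43 = 1

Summary (fraction, with percent):

explained: PC1 0.7209 (72.09%), PC2 0.2791 (27.91%);  cumulative: 0.7209, 1


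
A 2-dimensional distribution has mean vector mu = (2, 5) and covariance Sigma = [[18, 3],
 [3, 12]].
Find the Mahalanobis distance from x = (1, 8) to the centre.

Step 1 — centre the observation: (x - mu) = (-1, 3).

Step 2 — invert Sigma. det(Sigma) = 18·12 - (3)² = 207.
  Sigma^{-1} = (1/det) · [[d, -b], [-b, a]] = [[0.058, -0.0145],
 [-0.0145, 0.087]].

Step 3 — form the quadratic (x - mu)^T · Sigma^{-1} · (x - mu):
  Sigma^{-1} · (x - mu) = (-0.1014, 0.2754).
  (x - mu)^T · [Sigma^{-1} · (x - mu)] = (-1)·(-0.1014) + (3)·(0.2754) = 0.9275.

Step 4 — take square root: d = √(0.9275) ≈ 0.9631.

d(x, mu) = √(0.9275) ≈ 0.9631


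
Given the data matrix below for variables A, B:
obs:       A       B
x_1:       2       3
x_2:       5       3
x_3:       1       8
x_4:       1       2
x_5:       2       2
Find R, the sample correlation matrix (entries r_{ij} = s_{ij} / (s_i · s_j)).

Step 1 — column means:
  mean(A) = (2 + 5 + 1 + 1 + 2) / 5 = 11/5 = 2.2
  mean(B) = (3 + 3 + 8 + 2 + 2) / 5 = 18/5 = 3.6

Step 2 — sample variances and covariances s[i,j] = (1/(n-1)) · Σ_k (x_{k,i} - mean_i) · (x_{k,j} - mean_j), with n-1 = 4:
  s[A,A] = ((-0.2)·(-0.2) + (2.8)·(2.8) + (-1.2)·(-1.2) + (-1.2)·(-1.2) + (-0.2)·(-0.2)) / 4 = 10.8/4 = 2.7
  s[A,B] = ((-0.2)·(-0.6) + (2.8)·(-0.6) + (-1.2)·(4.4) + (-1.2)·(-1.6) + (-0.2)·(-1.6)) / 4 = -4.6/4 = -1.15
  s[B,B] = ((-0.6)·(-0.6) + (-0.6)·(-0.6) + (4.4)·(4.4) + (-1.6)·(-1.6) + (-1.6)·(-1.6)) / 4 = 25.2/4 = 6.3
  Sample standard deviations s_i = √(s[i,i]):
  s(A) = √(2.7) = 1.6432
  s(B) = √(6.3) = 2.51

Step 3 — r_{ij} = s_{ij} / (s_i · s_j):
  r[A,A] = 1 (diagonal).
  r[A,B] = -1.15 / (1.6432 · 2.51) = -1.15 / 4.1243 = -0.2788
  r[B,B] = 1 (diagonal).

R is symmetric with unit diagonal. Assembling:

R = [[1, -0.2788],
 [-0.2788, 1]]


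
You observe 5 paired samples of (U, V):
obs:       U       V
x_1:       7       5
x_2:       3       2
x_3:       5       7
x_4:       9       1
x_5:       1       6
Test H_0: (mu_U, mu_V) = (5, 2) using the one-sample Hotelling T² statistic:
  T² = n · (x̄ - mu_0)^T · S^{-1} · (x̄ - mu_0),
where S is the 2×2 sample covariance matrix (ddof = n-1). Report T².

Step 1 — sample mean vector:
  mean(U) = (7 + 3 + 5 + 9 + 1) / 5 = 25/5 = 5
  mean(V) = (5 + 2 + 7 + 1 + 6) / 5 = 21/5 = 4.2
  x̄ = (5, 4.2),  deviation x̄ - mu_0 = (5, 4.2) - (5, 2) = (0, 2.2).

Step 2 — sample covariance matrix, S[i,j] = (1/(n-1)) · Σ_k (x_{k,i} - mean_i) · (x_{k,j} - mean_j), divisor n-1 = 4:
  S[U,U] = ((2)·(2) + (-2)·(-2) + (0)·(0) + (4)·(4) + (-4)·(-4)) / 4 = 40/4 = 10
  S[U,V] = ((2)·(0.8) + (-2)·(-2.2) + (0)·(2.8) + (4)·(-3.2) + (-4)·(1.8)) / 4 = -14/4 = -3.5
  S[V,V] = ((0.8)·(0.8) + (-2.2)·(-2.2) + (2.8)·(2.8) + (-3.2)·(-3.2) + (1.8)·(1.8)) / 4 = 26.8/4 = 6.7
  S = [[10, -3.5],
 [-3.5, 6.7]].

Step 3 — invert S. det(S) = 10·6.7 - (-3.5)² = 54.75.
  S^{-1} = (1/det) · [[d, -b], [-b, a]] = [[0.1224, 0.0639],
 [0.0639, 0.1826]].

Step 4 — quadratic form (x̄ - mu_0)^T · S^{-1} · (x̄ - mu_0):
  S^{-1} · (x̄ - mu_0) = (0.1406, 0.4018),
  (x̄ - mu_0)^T · [...] = (0)·(0.1406) + (2.2)·(0.4018) = 0.884.

Step 5 — scale by n: T² = 5 · 0.884 = 4.4201.

T² ≈ 4.4201


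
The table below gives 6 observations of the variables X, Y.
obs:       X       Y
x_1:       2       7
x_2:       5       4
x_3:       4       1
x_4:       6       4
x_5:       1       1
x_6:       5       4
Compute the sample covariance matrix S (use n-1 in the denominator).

Step 1 — column means:
  mean(X) = (2 + 5 + 4 + 6 + 1 + 5) / 6 = 23/6 = 3.8333
  mean(Y) = (7 + 4 + 1 + 4 + 1 + 4) / 6 = 21/6 = 3.5

Step 2 — sample covariance S[i,j] = (1/(n-1)) · Σ_k (x_{k,i} - mean_i) · (x_{k,j} - mean_j), with n-1 = 5.
  S[X,X] = ((-1.8333)·(-1.8333) + (1.1667)·(1.1667) + (0.1667)·(0.1667) + (2.1667)·(2.1667) + (-2.8333)·(-2.8333) + (1.1667)·(1.1667)) / 5 = 18.8333/5 = 3.7667
  S[X,Y] = ((-1.8333)·(3.5) + (1.1667)·(0.5) + (0.1667)·(-2.5) + (2.1667)·(0.5) + (-2.8333)·(-2.5) + (1.1667)·(0.5)) / 5 = 2.5/5 = 0.5
  S[Y,Y] = ((3.5)·(3.5) + (0.5)·(0.5) + (-2.5)·(-2.5) + (0.5)·(0.5) + (-2.5)·(-2.5) + (0.5)·(0.5)) / 5 = 25.5/5 = 5.1

S is symmetric (S[j,i] = S[i,j]). Assembling:

S = [[3.7667, 0.5],
 [0.5, 5.1]]


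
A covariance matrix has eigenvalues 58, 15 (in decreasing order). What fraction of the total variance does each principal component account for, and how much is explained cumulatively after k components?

Step 1 — total variance = trace(Sigma) = Σ λ_i = 58 + 15 = 73.

Step 2 — fraction explained by component i = λ_i / Σ λ:
  PC1: 58/73 = 0.7945
  PC2: 15/73 = 0.2055

Step 3 — cumulative fraction after k components = (λ_1 + ... + λ_k) / Σ λ:
  k = 1: 58/73 = 0.7945
  k = 2: (58 + 15)/73 = 73/73 = 1

Summary (fraction, with percent):

explained: PC1 0.7945 (79.45%), PC2 0.2055 (20.55%);  cumulative: 0.7945, 1


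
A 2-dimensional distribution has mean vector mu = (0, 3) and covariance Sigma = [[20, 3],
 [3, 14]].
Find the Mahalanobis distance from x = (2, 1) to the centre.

Step 1 — centre the observation: (x - mu) = (2, -2).

Step 2 — invert Sigma. det(Sigma) = 20·14 - (3)² = 271.
  Sigma^{-1} = (1/det) · [[d, -b], [-b, a]] = [[0.0517, -0.0111],
 [-0.0111, 0.0738]].

Step 3 — form the quadratic (x - mu)^T · Sigma^{-1} · (x - mu):
  Sigma^{-1} · (x - mu) = (0.1255, -0.1697).
  (x - mu)^T · [Sigma^{-1} · (x - mu)] = (2)·(0.1255) + (-2)·(-0.1697) = 0.5904.

Step 4 — take square root: d = √(0.5904) ≈ 0.7684.

d(x, mu) = √(0.5904) ≈ 0.7684


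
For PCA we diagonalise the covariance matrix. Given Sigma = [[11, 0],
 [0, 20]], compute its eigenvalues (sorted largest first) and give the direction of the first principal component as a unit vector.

Step 1 — characteristic polynomial of 2×2 Sigma:
  det(Sigma - λI) = λ² - trace · λ + det = 0.
  trace = 11 + 20 = 31, det = 11·20 - (0)² = 220.
Step 2 — discriminant:
  Δ = trace² - 4·det = 961 - 880 = 81.
Step 3 — eigenvalues:
  λ = (trace ± √Δ)/2 = (31 ± 9)/2,
  λ_1 = 20,  λ_2 = 11.

Step 4 — unit eigenvector for λ_1: Sigma is diagonal, so its eigenvectors are the coordinate axes. λ_1 = 20 is the diagonal entry on the second coordinate axis, hence
  v_1 = (0, 1) (||v_1|| = 1).

λ_1 = 20,  λ_2 = 11;  v_1 ≈ (0, 1)


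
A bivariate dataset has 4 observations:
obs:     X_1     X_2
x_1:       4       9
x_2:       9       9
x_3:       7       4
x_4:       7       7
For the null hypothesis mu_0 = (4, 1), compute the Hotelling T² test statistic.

Step 1 — sample mean vector:
  mean(X_1) = (4 + 9 + 7 + 7) / 4 = 27/4 = 6.75
  mean(X_2) = (9 + 9 + 4 + 7) / 4 = 29/4 = 7.25
  x̄ = (6.75, 7.25),  deviation x̄ - mu_0 = (6.75, 7.25) - (4, 1) = (2.75, 6.25).

Step 2 — sample covariance matrix, S[i,j] = (1/(n-1)) · Σ_k (x_{k,i} - mean_i) · (x_{k,j} - mean_j), divisor n-1 = 3:
  S[X_1,X_1] = ((-2.75)·(-2.75) + (2.25)·(2.25) + (0.25)·(0.25) + (0.25)·(0.25)) / 3 = 12.75/3 = 4.25
  S[X_1,X_2] = ((-2.75)·(1.75) + (2.25)·(1.75) + (0.25)·(-3.25) + (0.25)·(-0.25)) / 3 = -1.75/3 = -0.5833
  S[X_2,X_2] = ((1.75)·(1.75) + (1.75)·(1.75) + (-3.25)·(-3.25) + (-0.25)·(-0.25)) / 3 = 16.75/3 = 5.5833
  S = [[4.25, -0.5833],
 [-0.5833, 5.5833]].

Step 3 — invert S. det(S) = 4.25·5.5833 - (-0.5833)² = 23.3889.
  S^{-1} = (1/det) · [[d, -b], [-b, a]] = [[0.2387, 0.0249],
 [0.0249, 0.1817]].

Step 4 — quadratic form (x̄ - mu_0)^T · S^{-1} · (x̄ - mu_0):
  S^{-1} · (x̄ - mu_0) = (0.8124, 1.2043),
  (x̄ - mu_0)^T · [...] = (2.75)·(0.8124) + (6.25)·(1.2043) = 9.7607.

Step 5 — scale by n: T² = 4 · 9.7607 = 39.0428.

T² ≈ 39.0428


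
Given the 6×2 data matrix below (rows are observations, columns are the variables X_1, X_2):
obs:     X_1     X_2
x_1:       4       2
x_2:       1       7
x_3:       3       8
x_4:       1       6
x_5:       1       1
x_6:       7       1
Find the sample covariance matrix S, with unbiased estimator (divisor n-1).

Step 1 — column means:
  mean(X_1) = (4 + 1 + 3 + 1 + 1 + 7) / 6 = 17/6 = 2.8333
  mean(X_2) = (2 + 7 + 8 + 6 + 1 + 1) / 6 = 25/6 = 4.1667

Step 2 — sample covariance S[i,j] = (1/(n-1)) · Σ_k (x_{k,i} - mean_i) · (x_{k,j} - mean_j), with n-1 = 5.
  S[X_1,X_1] = ((1.1667)·(1.1667) + (-1.8333)·(-1.8333) + (0.1667)·(0.1667) + (-1.8333)·(-1.8333) + (-1.8333)·(-1.8333) + (4.1667)·(4.1667)) / 5 = 28.8333/5 = 5.7667
  S[X_1,X_2] = ((1.1667)·(-2.1667) + (-1.8333)·(2.8333) + (0.1667)·(3.8333) + (-1.8333)·(1.8333) + (-1.8333)·(-3.1667) + (4.1667)·(-3.1667)) / 5 = -17.8333/5 = -3.5667
  S[X_2,X_2] = ((-2.1667)·(-2.1667) + (2.8333)·(2.8333) + (3.8333)·(3.8333) + (1.8333)·(1.8333) + (-3.1667)·(-3.1667) + (-3.1667)·(-3.1667)) / 5 = 50.8333/5 = 10.1667

S is symmetric (S[j,i] = S[i,j]). Assembling:

S = [[5.7667, -3.5667],
 [-3.5667, 10.1667]]


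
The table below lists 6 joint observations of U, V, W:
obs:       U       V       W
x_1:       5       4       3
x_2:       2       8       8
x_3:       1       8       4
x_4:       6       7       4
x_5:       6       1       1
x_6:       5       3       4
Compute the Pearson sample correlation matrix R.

Step 1 — column means:
  mean(U) = (5 + 2 + 1 + 6 + 6 + 5) / 6 = 25/6 = 4.1667
  mean(V) = (4 + 8 + 8 + 7 + 1 + 3) / 6 = 31/6 = 5.1667
  mean(W) = (3 + 8 + 4 + 4 + 1 + 4) / 6 = 24/6 = 4

Step 2 — sample variances and covariances s[i,j] = (1/(n-1)) · Σ_k (x_{k,i} - mean_i) · (x_{k,j} - mean_j), with n-1 = 5:
  s[U,U] = ((0.8333)·(0.8333) + (-2.1667)·(-2.1667) + (-3.1667)·(-3.1667) + (1.8333)·(1.8333) + (1.8333)·(1.8333) + (0.8333)·(0.8333)) / 5 = 22.8333/5 = 4.5667
  s[U,V] = ((0.8333)·(-1.1667) + (-2.1667)·(2.8333) + (-3.1667)·(2.8333) + (1.8333)·(1.8333) + (1.8333)·(-4.1667) + (0.8333)·(-2.1667)) / 5 = -22.1667/5 = -4.4333
  s[U,W] = ((0.8333)·(-1) + (-2.1667)·(4) + (-3.1667)·(0) + (1.8333)·(0) + (1.8333)·(-3) + (0.8333)·(0)) / 5 = -15/5 = -3
  s[V,V] = ((-1.1667)·(-1.1667) + (2.8333)·(2.8333) + (2.8333)·(2.8333) + (1.8333)·(1.8333) + (-4.1667)·(-4.1667) + (-2.1667)·(-2.1667)) / 5 = 42.8333/5 = 8.5667
  s[V,W] = ((-1.1667)·(-1) + (2.8333)·(4) + (2.8333)·(0) + (1.8333)·(0) + (-4.1667)·(-3) + (-2.1667)·(0)) / 5 = 25/5 = 5
  s[W,W] = ((-1)·(-1) + (4)·(4) + (0)·(0) + (0)·(0) + (-3)·(-3) + (0)·(0)) / 5 = 26/5 = 5.2
  Sample standard deviations s_i = √(s[i,i]):
  s(U) = √(4.5667) = 2.137
  s(V) = √(8.5667) = 2.9269
  s(W) = √(5.2) = 2.2804

Step 3 — r_{ij} = s_{ij} / (s_i · s_j):
  r[U,U] = 1 (diagonal).
  r[U,V] = -4.4333 / (2.137 · 2.9269) = -4.4333 / 6.2547 = -0.7088
  r[U,W] = -3 / (2.137 · 2.2804) = -3 / 4.8731 = -0.6156
  r[V,V] = 1 (diagonal).
  r[V,W] = 5 / (2.9269 · 2.2804) = 5 / 6.6743 = 0.7491
  r[W,W] = 1 (diagonal).

R is symmetric with unit diagonal. Assembling:

R = [[1, -0.7088, -0.6156],
 [-0.7088, 1, 0.7491],
 [-0.6156, 0.7491, 1]]


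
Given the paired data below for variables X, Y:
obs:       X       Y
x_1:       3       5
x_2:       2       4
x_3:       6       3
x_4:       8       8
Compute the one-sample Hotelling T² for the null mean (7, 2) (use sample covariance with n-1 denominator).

Step 1 — sample mean vector:
  mean(X) = (3 + 2 + 6 + 8) / 4 = 19/4 = 4.75
  mean(Y) = (5 + 4 + 3 + 8) / 4 = 20/4 = 5
  x̄ = (4.75, 5),  deviation x̄ - mu_0 = (4.75, 5) - (7, 2) = (-2.25, 3).

Step 2 — sample covariance matrix, S[i,j] = (1/(n-1)) · Σ_k (x_{k,i} - mean_i) · (x_{k,j} - mean_j), divisor n-1 = 3:
  S[X,X] = ((-1.75)·(-1.75) + (-2.75)·(-2.75) + (1.25)·(1.25) + (3.25)·(3.25)) / 3 = 22.75/3 = 7.5833
  S[X,Y] = ((-1.75)·(0) + (-2.75)·(-1) + (1.25)·(-2) + (3.25)·(3)) / 3 = 10/3 = 3.3333
  S[Y,Y] = ((0)·(0) + (-1)·(-1) + (-2)·(-2) + (3)·(3)) / 3 = 14/3 = 4.6667
  S = [[7.5833, 3.3333],
 [3.3333, 4.6667]].

Step 3 — invert S. det(S) = 7.5833·4.6667 - (3.3333)² = 24.2778.
  S^{-1} = (1/det) · [[d, -b], [-b, a]] = [[0.1922, -0.1373],
 [-0.1373, 0.3124]].

Step 4 — quadratic form (x̄ - mu_0)^T · S^{-1} · (x̄ - mu_0):
  S^{-1} · (x̄ - mu_0) = (-0.8444, 1.246),
  (x̄ - mu_0)^T · [...] = (-2.25)·(-0.8444) + (3)·(1.246) = 5.6379.

Step 5 — scale by n: T² = 4 · 5.6379 = 22.5515.

T² ≈ 22.5515


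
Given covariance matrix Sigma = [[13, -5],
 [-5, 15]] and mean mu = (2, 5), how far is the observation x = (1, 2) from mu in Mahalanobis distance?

Step 1 — centre the observation: (x - mu) = (-1, -3).

Step 2 — invert Sigma. det(Sigma) = 13·15 - (-5)² = 170.
  Sigma^{-1} = (1/det) · [[d, -b], [-b, a]] = [[0.0882, 0.0294],
 [0.0294, 0.0765]].

Step 3 — form the quadratic (x - mu)^T · Sigma^{-1} · (x - mu):
  Sigma^{-1} · (x - mu) = (-0.1765, -0.2588).
  (x - mu)^T · [Sigma^{-1} · (x - mu)] = (-1)·(-0.1765) + (-3)·(-0.2588) = 0.9529.

Step 4 — take square root: d = √(0.9529) ≈ 0.9762.

d(x, mu) = √(0.9529) ≈ 0.9762


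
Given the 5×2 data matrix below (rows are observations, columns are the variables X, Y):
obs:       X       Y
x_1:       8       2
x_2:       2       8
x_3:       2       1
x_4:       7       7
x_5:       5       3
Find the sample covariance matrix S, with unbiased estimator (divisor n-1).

Step 1 — column means:
  mean(X) = (8 + 2 + 2 + 7 + 5) / 5 = 24/5 = 4.8
  mean(Y) = (2 + 8 + 1 + 7 + 3) / 5 = 21/5 = 4.2

Step 2 — sample covariance S[i,j] = (1/(n-1)) · Σ_k (x_{k,i} - mean_i) · (x_{k,j} - mean_j), with n-1 = 4.
  S[X,X] = ((3.2)·(3.2) + (-2.8)·(-2.8) + (-2.8)·(-2.8) + (2.2)·(2.2) + (0.2)·(0.2)) / 4 = 30.8/4 = 7.7
  S[X,Y] = ((3.2)·(-2.2) + (-2.8)·(3.8) + (-2.8)·(-3.2) + (2.2)·(2.8) + (0.2)·(-1.2)) / 4 = -2.8/4 = -0.7
  S[Y,Y] = ((-2.2)·(-2.2) + (3.8)·(3.8) + (-3.2)·(-3.2) + (2.8)·(2.8) + (-1.2)·(-1.2)) / 4 = 38.8/4 = 9.7

S is symmetric (S[j,i] = S[i,j]). Assembling:

S = [[7.7, -0.7],
 [-0.7, 9.7]]


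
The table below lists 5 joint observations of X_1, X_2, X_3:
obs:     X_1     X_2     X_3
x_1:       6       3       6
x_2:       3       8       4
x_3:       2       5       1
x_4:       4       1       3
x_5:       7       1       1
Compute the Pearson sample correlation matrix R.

Step 1 — column means:
  mean(X_1) = (6 + 3 + 2 + 4 + 7) / 5 = 22/5 = 4.4
  mean(X_2) = (3 + 8 + 5 + 1 + 1) / 5 = 18/5 = 3.6
  mean(X_3) = (6 + 4 + 1 + 3 + 1) / 5 = 15/5 = 3

Step 2 — sample variances and covariances s[i,j] = (1/(n-1)) · Σ_k (x_{k,i} - mean_i) · (x_{k,j} - mean_j), with n-1 = 4:
  s[X_1,X_1] = ((1.6)·(1.6) + (-1.4)·(-1.4) + (-2.4)·(-2.4) + (-0.4)·(-0.4) + (2.6)·(2.6)) / 4 = 17.2/4 = 4.3
  s[X_1,X_2] = ((1.6)·(-0.6) + (-1.4)·(4.4) + (-2.4)·(1.4) + (-0.4)·(-2.6) + (2.6)·(-2.6)) / 4 = -16.2/4 = -4.05
  s[X_1,X_3] = ((1.6)·(3) + (-1.4)·(1) + (-2.4)·(-2) + (-0.4)·(0) + (2.6)·(-2)) / 4 = 3/4 = 0.75
  s[X_2,X_2] = ((-0.6)·(-0.6) + (4.4)·(4.4) + (1.4)·(1.4) + (-2.6)·(-2.6) + (-2.6)·(-2.6)) / 4 = 35.2/4 = 8.8
  s[X_2,X_3] = ((-0.6)·(3) + (4.4)·(1) + (1.4)·(-2) + (-2.6)·(0) + (-2.6)·(-2)) / 4 = 5/4 = 1.25
  s[X_3,X_3] = ((3)·(3) + (1)·(1) + (-2)·(-2) + (0)·(0) + (-2)·(-2)) / 4 = 18/4 = 4.5
  Sample standard deviations s_i = √(s[i,i]):
  s(X_1) = √(4.3) = 2.0736
  s(X_2) = √(8.8) = 2.9665
  s(X_3) = √(4.5) = 2.1213

Step 3 — r_{ij} = s_{ij} / (s_i · s_j):
  r[X_1,X_1] = 1 (diagonal).
  r[X_1,X_2] = -4.05 / (2.0736 · 2.9665) = -4.05 / 6.1514 = -0.6584
  r[X_1,X_3] = 0.75 / (2.0736 · 2.1213) = 0.75 / 4.3989 = 0.1705
  r[X_2,X_2] = 1 (diagonal).
  r[X_2,X_3] = 1.25 / (2.9665 · 2.1213) = 1.25 / 6.2929 = 0.1986
  r[X_3,X_3] = 1 (diagonal).

R is symmetric with unit diagonal. Assembling:

R = [[1, -0.6584, 0.1705],
 [-0.6584, 1, 0.1986],
 [0.1705, 0.1986, 1]]


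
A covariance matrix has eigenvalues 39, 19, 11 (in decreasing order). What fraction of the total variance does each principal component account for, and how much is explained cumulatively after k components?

Step 1 — total variance = trace(Sigma) = Σ λ_i = 39 + 19 + 11 = 69.

Step 2 — fraction explained by component i = λ_i / Σ λ:
  PC1: 39/69 = 0.5652
  PC2: 19/69 = 0.2754
  PC3: 11/69 = 0.1594

Step 3 — cumulative fraction after k components = (λ_1 + ... + λ_k) / Σ λ:
  k = 1: 39/69 = 0.5652
  k = 2: (39 + 19)/69 = 58/69 = 0.8406
  k = 3: (39 + 19 + 11)/69 = 69/69 = 1

Summary (fraction, with percent):

explained: PC1 0.5652 (56.52%), PC2 0.2754 (27.54%), PC3 0.1594 (15.94%);  cumulative: 0.5652, 0.8406, 1


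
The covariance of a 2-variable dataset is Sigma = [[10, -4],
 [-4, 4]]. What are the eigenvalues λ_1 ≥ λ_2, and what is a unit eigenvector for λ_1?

Step 1 — characteristic polynomial of 2×2 Sigma:
  det(Sigma - λI) = λ² - trace · λ + det = 0.
  trace = 10 + 4 = 14, det = 10·4 - (-4)² = 24.
Step 2 — discriminant:
  Δ = trace² - 4·det = 196 - 96 = 100.
Step 3 — eigenvalues:
  λ = (trace ± √Δ)/2 = (14 ± 10)/2,
  λ_1 = 12,  λ_2 = 2.

Step 4 — unit eigenvector for λ_1: solve (Sigma - λ_1 I)v = 0. First row:
  (10 - 12)·v_x + (-4)·v_y = 0, i.e. (-2)·v_x + (-4)·v_y = 0,
  so v ∝ (b, λ_1 - a) = (-4, 2); multiply by -1 so the first entry is positive: u = (4, -2).
  ||u|| = √((4)² + (-2)²) = √(20) ≈ 4.4721,
  v_1 = u/||u|| ≈ (0.8944, -0.4472) (||v_1|| = 1).

λ_1 = 12,  λ_2 = 2;  v_1 ≈ (0.8944, -0.4472)


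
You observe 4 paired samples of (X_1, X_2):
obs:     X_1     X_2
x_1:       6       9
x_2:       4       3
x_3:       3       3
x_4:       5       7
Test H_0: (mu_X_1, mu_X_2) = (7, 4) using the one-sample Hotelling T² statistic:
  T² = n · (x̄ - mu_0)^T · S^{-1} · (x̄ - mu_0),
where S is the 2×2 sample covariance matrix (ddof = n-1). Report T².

Step 1 — sample mean vector:
  mean(X_1) = (6 + 4 + 3 + 5) / 4 = 18/4 = 4.5
  mean(X_2) = (9 + 3 + 3 + 7) / 4 = 22/4 = 5.5
  x̄ = (4.5, 5.5),  deviation x̄ - mu_0 = (4.5, 5.5) - (7, 4) = (-2.5, 1.5).

Step 2 — sample covariance matrix, S[i,j] = (1/(n-1)) · Σ_k (x_{k,i} - mean_i) · (x_{k,j} - mean_j), divisor n-1 = 3:
  S[X_1,X_1] = ((1.5)·(1.5) + (-0.5)·(-0.5) + (-1.5)·(-1.5) + (0.5)·(0.5)) / 3 = 5/3 = 1.6667
  S[X_1,X_2] = ((1.5)·(3.5) + (-0.5)·(-2.5) + (-1.5)·(-2.5) + (0.5)·(1.5)) / 3 = 11/3 = 3.6667
  S[X_2,X_2] = ((3.5)·(3.5) + (-2.5)·(-2.5) + (-2.5)·(-2.5) + (1.5)·(1.5)) / 3 = 27/3 = 9
  S = [[1.6667, 3.6667],
 [3.6667, 9]].

Step 3 — invert S. det(S) = 1.6667·9 - (3.6667)² = 1.5556.
  S^{-1} = (1/det) · [[d, -b], [-b, a]] = [[5.7857, -2.3571],
 [-2.3571, 1.0714]].

Step 4 — quadratic form (x̄ - mu_0)^T · S^{-1} · (x̄ - mu_0):
  S^{-1} · (x̄ - mu_0) = (-18, 7.5),
  (x̄ - mu_0)^T · [...] = (-2.5)·(-18) + (1.5)·(7.5) = 56.25.

Step 5 — scale by n: T² = 4 · 56.25 = 225.

T² ≈ 225


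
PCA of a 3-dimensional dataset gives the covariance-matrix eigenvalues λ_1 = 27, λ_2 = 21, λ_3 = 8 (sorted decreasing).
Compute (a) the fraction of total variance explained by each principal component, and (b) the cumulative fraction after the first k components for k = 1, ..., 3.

Step 1 — total variance = trace(Sigma) = Σ λ_i = 27 + 21 + 8 = 56.

Step 2 — fraction explained by component i = λ_i / Σ λ:
  PC1: 27/56 = 0.4821
  PC2: 21/56 = 0.375
  PC3: 8/56 = 0.1429

Step 3 — cumulative fraction after k components = (λ_1 + ... + λ_k) / Σ λ:
  k = 1: 27/56 = 0.4821
  k = 2: (27 + 21)/56 = 48/56 = 0.8571
  k = 3: (27 + 21 + 8)/56 = 56/56 = 1

Summary (fraction, with percent):

explained: PC1 0.4821 (48.21%), PC2 0.375 (37.5%), PC3 0.1429 (14.29%);  cumulative: 0.4821, 0.8571, 1


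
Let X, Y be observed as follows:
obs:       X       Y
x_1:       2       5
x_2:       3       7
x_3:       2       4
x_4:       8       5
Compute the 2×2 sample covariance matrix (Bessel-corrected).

Step 1 — column means:
  mean(X) = (2 + 3 + 2 + 8) / 4 = 15/4 = 3.75
  mean(Y) = (5 + 7 + 4 + 5) / 4 = 21/4 = 5.25

Step 2 — sample covariance S[i,j] = (1/(n-1)) · Σ_k (x_{k,i} - mean_i) · (x_{k,j} - mean_j), with n-1 = 3.
  S[X,X] = ((-1.75)·(-1.75) + (-0.75)·(-0.75) + (-1.75)·(-1.75) + (4.25)·(4.25)) / 3 = 24.75/3 = 8.25
  S[X,Y] = ((-1.75)·(-0.25) + (-0.75)·(1.75) + (-1.75)·(-1.25) + (4.25)·(-0.25)) / 3 = 0.25/3 = 0.0833
  S[Y,Y] = ((-0.25)·(-0.25) + (1.75)·(1.75) + (-1.25)·(-1.25) + (-0.25)·(-0.25)) / 3 = 4.75/3 = 1.5833

S is symmetric (S[j,i] = S[i,j]). Assembling:

S = [[8.25, 0.0833],
 [0.0833, 1.5833]]


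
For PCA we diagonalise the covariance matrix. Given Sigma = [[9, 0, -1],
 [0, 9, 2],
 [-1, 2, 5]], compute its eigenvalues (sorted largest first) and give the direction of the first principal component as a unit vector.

Step 1 — characteristic polynomial p(λ) = det(λI - Sigma) = λ³ - tr·λ² + c_1·λ - det, where tr = trace, c_1 = sum of the principal 2×2 minors, det = det(Sigma):
  tr = 9 + 9 + 5 = 23,
  c_1 = (9·9 - (0)²) + (9·5 - (-1)²) + (9·5 - (2)²) = 81 + 44 + 41 = 166,
  det = 9·(9·5 - (2)²) - (0)·((0)·5 - (2)·(-1)) + (-1)·((0)·(2) - 9·(-1)) = 9·(41) - (0)·(2) + (-1)·(9) = 360.
  So p(λ) = λ³ - 23λ² + 166λ - 360.
Step 2 — look for an integer root (rational root theorem: any rational root is an integer divisor of 360). Testing λ = 4:
  p(4) = 64 - 368 + 664 - 360 = 0  ✓
  Dividing out (λ - 4): p(λ) = (λ - 4)(λ² - 19λ + 90).
Step 3 — remaining eigenvalues from the quadratic λ² - 19λ + 90 = 0:
  Δ = 19² - 4·90 = 361 - 360 = 1,  λ = (19 ± √1)/2 = (19 ± 1)/2 = 10 or 9.
  Sorted: λ_1 = 10,  λ_2 = 9,  λ_3 = 4  (check: sum = 23 = tr ✓).

Step 4 — unit eigenvector for λ_1 = 10: v spans the null space of (Sigma - λ_1 I), whose rows are
  r_1 = (-1, 0, -1),  r_2 = (0, -1, 2),  r_3 = (-1, 2, -5).
  v is orthogonal to every row, so take v ∝ r_1 × r_2 = ((0)·(2) - (-1)·(-1), (-1)·(0) - (-1)·(2), (-1)·(-1) - (0)·(0)) = (-1, 2, 1).
  Rescale (multiply by -1 so the first nonzero entry is positive): u = (1, -2, -1).
  ||u|| = √((1)² + (-2)² + (-1)²) = √(6) ≈ 2.4495,  v_1 = u/||u|| ≈ (0.4082, -0.8165, -0.4082) (||v_1|| = 1).

λ_1 = 10,  λ_2 = 9,  λ_3 = 4;  v_1 ≈ (0.4082, -0.8165, -0.4082)


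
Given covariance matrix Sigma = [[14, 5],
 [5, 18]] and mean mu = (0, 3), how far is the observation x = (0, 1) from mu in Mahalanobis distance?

Step 1 — centre the observation: (x - mu) = (0, -2).

Step 2 — invert Sigma. det(Sigma) = 14·18 - (5)² = 227.
  Sigma^{-1} = (1/det) · [[d, -b], [-b, a]] = [[0.0793, -0.022],
 [-0.022, 0.0617]].

Step 3 — form the quadratic (x - mu)^T · Sigma^{-1} · (x - mu):
  Sigma^{-1} · (x - mu) = (0.0441, -0.1233).
  (x - mu)^T · [Sigma^{-1} · (x - mu)] = (0)·(0.0441) + (-2)·(-0.1233) = 0.2467.

Step 4 — take square root: d = √(0.2467) ≈ 0.4967.

d(x, mu) = √(0.2467) ≈ 0.4967


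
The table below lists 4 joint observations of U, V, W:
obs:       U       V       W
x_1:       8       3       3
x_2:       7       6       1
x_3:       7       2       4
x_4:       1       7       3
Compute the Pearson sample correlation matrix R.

Step 1 — column means:
  mean(U) = (8 + 7 + 7 + 1) / 4 = 23/4 = 5.75
  mean(V) = (3 + 6 + 2 + 7) / 4 = 18/4 = 4.5
  mean(W) = (3 + 1 + 4 + 3) / 4 = 11/4 = 2.75

Step 2 — sample variances and covariances s[i,j] = (1/(n-1)) · Σ_k (x_{k,i} - mean_i) · (x_{k,j} - mean_j), with n-1 = 3:
  s[U,U] = ((2.25)·(2.25) + (1.25)·(1.25) + (1.25)·(1.25) + (-4.75)·(-4.75)) / 3 = 30.75/3 = 10.25
  s[U,V] = ((2.25)·(-1.5) + (1.25)·(1.5) + (1.25)·(-2.5) + (-4.75)·(2.5)) / 3 = -16.5/3 = -5.5
  s[U,W] = ((2.25)·(0.25) + (1.25)·(-1.75) + (1.25)·(1.25) + (-4.75)·(0.25)) / 3 = -1.25/3 = -0.4167
  s[V,V] = ((-1.5)·(-1.5) + (1.5)·(1.5) + (-2.5)·(-2.5) + (2.5)·(2.5)) / 3 = 17/3 = 5.6667
  s[V,W] = ((-1.5)·(0.25) + (1.5)·(-1.75) + (-2.5)·(1.25) + (2.5)·(0.25)) / 3 = -5.5/3 = -1.8333
  s[W,W] = ((0.25)·(0.25) + (-1.75)·(-1.75) + (1.25)·(1.25) + (0.25)·(0.25)) / 3 = 4.75/3 = 1.5833
  Sample standard deviations s_i = √(s[i,i]):
  s(U) = √(10.25) = 3.2016
  s(V) = √(5.6667) = 2.3805
  s(W) = √(1.5833) = 1.2583

Step 3 — r_{ij} = s_{ij} / (s_i · s_j):
  r[U,U] = 1 (diagonal).
  r[U,V] = -5.5 / (3.2016 · 2.3805) = -5.5 / 7.6212 = -0.7217
  r[U,W] = -0.4167 / (3.2016 · 1.2583) = -0.4167 / 4.0285 = -0.1034
  r[V,V] = 1 (diagonal).
  r[V,W] = -1.8333 / (2.3805 · 1.2583) = -1.8333 / 2.9954 = -0.6121
  r[W,W] = 1 (diagonal).

R is symmetric with unit diagonal. Assembling:

R = [[1, -0.7217, -0.1034],
 [-0.7217, 1, -0.6121],
 [-0.1034, -0.6121, 1]]


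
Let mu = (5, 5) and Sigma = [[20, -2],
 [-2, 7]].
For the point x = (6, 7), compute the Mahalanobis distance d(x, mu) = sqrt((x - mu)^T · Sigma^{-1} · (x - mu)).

Step 1 — centre the observation: (x - mu) = (1, 2).

Step 2 — invert Sigma. det(Sigma) = 20·7 - (-2)² = 136.
  Sigma^{-1} = (1/det) · [[d, -b], [-b, a]] = [[0.0515, 0.0147],
 [0.0147, 0.1471]].

Step 3 — form the quadratic (x - mu)^T · Sigma^{-1} · (x - mu):
  Sigma^{-1} · (x - mu) = (0.0809, 0.3088).
  (x - mu)^T · [Sigma^{-1} · (x - mu)] = (1)·(0.0809) + (2)·(0.3088) = 0.6985.

Step 4 — take square root: d = √(0.6985) ≈ 0.8358.

d(x, mu) = √(0.6985) ≈ 0.8358


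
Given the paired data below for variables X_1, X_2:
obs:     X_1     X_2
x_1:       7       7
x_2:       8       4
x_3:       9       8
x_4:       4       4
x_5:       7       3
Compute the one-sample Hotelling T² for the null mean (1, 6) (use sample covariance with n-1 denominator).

Step 1 — sample mean vector:
  mean(X_1) = (7 + 8 + 9 + 4 + 7) / 5 = 35/5 = 7
  mean(X_2) = (7 + 4 + 8 + 4 + 3) / 5 = 26/5 = 5.2
  x̄ = (7, 5.2),  deviation x̄ - mu_0 = (7, 5.2) - (1, 6) = (6, -0.8).

Step 2 — sample covariance matrix, S[i,j] = (1/(n-1)) · Σ_k (x_{k,i} - mean_i) · (x_{k,j} - mean_j), divisor n-1 = 4:
  S[X_1,X_1] = ((0)·(0) + (1)·(1) + (2)·(2) + (-3)·(-3) + (0)·(0)) / 4 = 14/4 = 3.5
  S[X_1,X_2] = ((0)·(1.8) + (1)·(-1.2) + (2)·(2.8) + (-3)·(-1.2) + (0)·(-2.2)) / 4 = 8/4 = 2
  S[X_2,X_2] = ((1.8)·(1.8) + (-1.2)·(-1.2) + (2.8)·(2.8) + (-1.2)·(-1.2) + (-2.2)·(-2.2)) / 4 = 18.8/4 = 4.7
  S = [[3.5, 2],
 [2, 4.7]].

Step 3 — invert S. det(S) = 3.5·4.7 - (2)² = 12.45.
  S^{-1} = (1/det) · [[d, -b], [-b, a]] = [[0.3775, -0.1606],
 [-0.1606, 0.2811]].

Step 4 — quadratic form (x̄ - mu_0)^T · S^{-1} · (x̄ - mu_0):
  S^{-1} · (x̄ - mu_0) = (2.3936, -1.1888),
  (x̄ - mu_0)^T · [...] = (6)·(2.3936) + (-0.8)·(-1.1888) = 15.3124.

Step 5 — scale by n: T² = 5 · 15.3124 = 76.5622.

T² ≈ 76.5622


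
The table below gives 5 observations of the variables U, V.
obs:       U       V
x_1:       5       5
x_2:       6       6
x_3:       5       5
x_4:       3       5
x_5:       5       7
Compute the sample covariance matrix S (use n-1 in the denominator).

Step 1 — column means:
  mean(U) = (5 + 6 + 5 + 3 + 5) / 5 = 24/5 = 4.8
  mean(V) = (5 + 6 + 5 + 5 + 7) / 5 = 28/5 = 5.6

Step 2 — sample covariance S[i,j] = (1/(n-1)) · Σ_k (x_{k,i} - mean_i) · (x_{k,j} - mean_j), with n-1 = 4.
  S[U,U] = ((0.2)·(0.2) + (1.2)·(1.2) + (0.2)·(0.2) + (-1.8)·(-1.8) + (0.2)·(0.2)) / 4 = 4.8/4 = 1.2
  S[U,V] = ((0.2)·(-0.6) + (1.2)·(0.4) + (0.2)·(-0.6) + (-1.8)·(-0.6) + (0.2)·(1.4)) / 4 = 1.6/4 = 0.4
  S[V,V] = ((-0.6)·(-0.6) + (0.4)·(0.4) + (-0.6)·(-0.6) + (-0.6)·(-0.6) + (1.4)·(1.4)) / 4 = 3.2/4 = 0.8

S is symmetric (S[j,i] = S[i,j]). Assembling:

S = [[1.2, 0.4],
 [0.4, 0.8]]


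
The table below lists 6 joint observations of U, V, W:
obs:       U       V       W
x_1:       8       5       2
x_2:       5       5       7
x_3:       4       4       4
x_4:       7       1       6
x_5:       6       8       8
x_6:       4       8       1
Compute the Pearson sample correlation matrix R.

Step 1 — column means:
  mean(U) = (8 + 5 + 4 + 7 + 6 + 4) / 6 = 34/6 = 5.6667
  mean(V) = (5 + 5 + 4 + 1 + 8 + 8) / 6 = 31/6 = 5.1667
  mean(W) = (2 + 7 + 4 + 6 + 8 + 1) / 6 = 28/6 = 4.6667

Step 2 — sample variances and covariances s[i,j] = (1/(n-1)) · Σ_k (x_{k,i} - mean_i) · (x_{k,j} - mean_j), with n-1 = 5:
  s[U,U] = ((2.3333)·(2.3333) + (-0.6667)·(-0.6667) + (-1.6667)·(-1.6667) + (1.3333)·(1.3333) + (0.3333)·(0.3333) + (-1.6667)·(-1.6667)) / 5 = 13.3333/5 = 2.6667
  s[U,V] = ((2.3333)·(-0.1667) + (-0.6667)·(-0.1667) + (-1.6667)·(-1.1667) + (1.3333)·(-4.1667) + (0.3333)·(2.8333) + (-1.6667)·(2.8333)) / 5 = -7.6667/5 = -1.5333
  s[U,W] = ((2.3333)·(-2.6667) + (-0.6667)·(2.3333) + (-1.6667)·(-0.6667) + (1.3333)·(1.3333) + (0.3333)·(3.3333) + (-1.6667)·(-3.6667)) / 5 = 2.3333/5 = 0.4667
  s[V,V] = ((-0.1667)·(-0.1667) + (-0.1667)·(-0.1667) + (-1.1667)·(-1.1667) + (-4.1667)·(-4.1667) + (2.8333)·(2.8333) + (2.8333)·(2.8333)) / 5 = 34.8333/5 = 6.9667
  s[V,W] = ((-0.1667)·(-2.6667) + (-0.1667)·(2.3333) + (-1.1667)·(-0.6667) + (-4.1667)·(1.3333) + (2.8333)·(3.3333) + (2.8333)·(-3.6667)) / 5 = -5.6667/5 = -1.1333
  s[W,W] = ((-2.6667)·(-2.6667) + (2.3333)·(2.3333) + (-0.6667)·(-0.6667) + (1.3333)·(1.3333) + (3.3333)·(3.3333) + (-3.6667)·(-3.6667)) / 5 = 39.3333/5 = 7.8667
  Sample standard deviations s_i = √(s[i,i]):
  s(U) = √(2.6667) = 1.633
  s(V) = √(6.9667) = 2.6394
  s(W) = √(7.8667) = 2.8048

Step 3 — r_{ij} = s_{ij} / (s_i · s_j):
  r[U,U] = 1 (diagonal).
  r[U,V] = -1.5333 / (1.633 · 2.6394) = -1.5333 / 4.3102 = -0.3557
  r[U,W] = 0.4667 / (1.633 · 2.8048) = 0.4667 / 4.5802 = 0.1019
  r[V,V] = 1 (diagonal).
  r[V,W] = -1.1333 / (2.6394 · 2.8048) = -1.1333 / 7.403 = -0.1531
  r[W,W] = 1 (diagonal).

R is symmetric with unit diagonal. Assembling:

R = [[1, -0.3557, 0.1019],
 [-0.3557, 1, -0.1531],
 [0.1019, -0.1531, 1]]


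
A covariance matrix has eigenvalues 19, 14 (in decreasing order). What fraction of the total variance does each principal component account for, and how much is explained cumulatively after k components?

Step 1 — total variance = trace(Sigma) = Σ λ_i = 19 + 14 = 33.

Step 2 — fraction explained by component i = λ_i / Σ λ:
  PC1: 19/33 = 0.5758
  PC2: 14/33 = 0.4242

Step 3 — cumulative fraction after k components = (λ_1 + ... + λ_k) / Σ λ:
  k = 1: 19/33 = 0.5758
  k = 2: (19 + 14)/33 = 33/33 = 1

Summary (fraction, with percent):

explained: PC1 0.5758 (57.58%), PC2 0.4242 (42.42%);  cumulative: 0.5758, 1


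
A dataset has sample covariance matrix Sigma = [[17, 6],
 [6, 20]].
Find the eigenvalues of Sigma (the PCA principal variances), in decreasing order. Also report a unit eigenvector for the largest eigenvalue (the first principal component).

Step 1 — characteristic polynomial of 2×2 Sigma:
  det(Sigma - λI) = λ² - trace · λ + det = 0.
  trace = 17 + 20 = 37, det = 17·20 - (6)² = 304.
Step 2 — discriminant:
  Δ = trace² - 4·det = 1369 - 1216 = 153.
Step 3 — eigenvalues:
  λ = (trace ± √Δ)/2 = (37 ± 12.3693)/2,
  λ_1 = 24.6847,  λ_2 = 12.3153.

Step 4 — unit eigenvector for λ_1: solve (Sigma - λ_1 I)v = 0. First row:
  (17 - 24.6847)·v_x + (6)·v_y = 0, i.e. (-7.6847)·v_x + (6)·v_y = 0,
  so v ∝ (b, λ_1 - a) = (6, 7.6847) = u.
  ||u|| = √((6)² + (7.6847)²) = √(95.054) ≈ 9.7496,
  v_1 = u/||u|| ≈ (0.6154, 0.7882) (||v_1|| = 1).

λ_1 = 24.6847,  λ_2 = 12.3153;  v_1 ≈ (0.6154, 0.7882)


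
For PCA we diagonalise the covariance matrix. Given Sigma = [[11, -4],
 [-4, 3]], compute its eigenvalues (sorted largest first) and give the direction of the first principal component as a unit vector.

Step 1 — characteristic polynomial of 2×2 Sigma:
  det(Sigma - λI) = λ² - trace · λ + det = 0.
  trace = 11 + 3 = 14, det = 11·3 - (-4)² = 17.
Step 2 — discriminant:
  Δ = trace² - 4·det = 196 - 68 = 128.
Step 3 — eigenvalues:
  λ = (trace ± √Δ)/2 = (14 ± 11.3137)/2,
  λ_1 = 12.6569,  λ_2 = 1.3431.

Step 4 — unit eigenvector for λ_1: solve (Sigma - λ_1 I)v = 0. First row:
  (11 - 12.6569)·v_x + (-4)·v_y = 0, i.e. (-1.6569)·v_x + (-4)·v_y = 0,
  so v ∝ (b, λ_1 - a) = (-4, 1.6569); multiply by -1 so the first entry is positive: u = (4, -1.6569).
  ||u|| = √((4)² + (-1.6569)²) = √(18.7452) ≈ 4.3296,
  v_1 = u/||u|| ≈ (0.9239, -0.3827) (||v_1|| = 1).

λ_1 = 12.6569,  λ_2 = 1.3431;  v_1 ≈ (0.9239, -0.3827)


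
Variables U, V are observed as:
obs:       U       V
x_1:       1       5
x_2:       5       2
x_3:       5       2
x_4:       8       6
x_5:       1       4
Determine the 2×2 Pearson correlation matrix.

Step 1 — column means:
  mean(U) = (1 + 5 + 5 + 8 + 1) / 5 = 20/5 = 4
  mean(V) = (5 + 2 + 2 + 6 + 4) / 5 = 19/5 = 3.8

Step 2 — sample variances and covariances s[i,j] = (1/(n-1)) · Σ_k (x_{k,i} - mean_i) · (x_{k,j} - mean_j), with n-1 = 4:
  s[U,U] = ((-3)·(-3) + (1)·(1) + (1)·(1) + (4)·(4) + (-3)·(-3)) / 4 = 36/4 = 9
  s[U,V] = ((-3)·(1.2) + (1)·(-1.8) + (1)·(-1.8) + (4)·(2.2) + (-3)·(0.2)) / 4 = 1/4 = 0.25
  s[V,V] = ((1.2)·(1.2) + (-1.8)·(-1.8) + (-1.8)·(-1.8) + (2.2)·(2.2) + (0.2)·(0.2)) / 4 = 12.8/4 = 3.2
  Sample standard deviations s_i = √(s[i,i]):
  s(U) = √(9) = 3
  s(V) = √(3.2) = 1.7889

Step 3 — r_{ij} = s_{ij} / (s_i · s_j):
  r[U,U] = 1 (diagonal).
  r[U,V] = 0.25 / (3 · 1.7889) = 0.25 / 5.3666 = 0.0466
  r[V,V] = 1 (diagonal).

R is symmetric with unit diagonal. Assembling:

R = [[1, 0.0466],
 [0.0466, 1]]


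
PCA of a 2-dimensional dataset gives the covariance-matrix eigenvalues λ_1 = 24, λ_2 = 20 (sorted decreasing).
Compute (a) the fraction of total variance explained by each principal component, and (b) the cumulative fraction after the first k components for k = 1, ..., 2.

Step 1 — total variance = trace(Sigma) = Σ λ_i = 24 + 20 = 44.

Step 2 — fraction explained by component i = λ_i / Σ λ:
  PC1: 24/44 = 0.5455
  PC2: 20/44 = 0.4545

Step 3 — cumulative fraction after k components = (λ_1 + ... + λ_k) / Σ λ:
  k = 1: 24/44 = 0.5455
  k = 2: (24 + 20)/44 = 44/44 = 1

Summary (fraction, with percent):

explained: PC1 0.5455 (54.55%), PC2 0.4545 (45.45%);  cumulative: 0.5455, 1


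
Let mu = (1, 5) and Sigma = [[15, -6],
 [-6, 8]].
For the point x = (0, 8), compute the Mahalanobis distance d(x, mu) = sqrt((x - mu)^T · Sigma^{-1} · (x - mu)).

Step 1 — centre the observation: (x - mu) = (-1, 3).

Step 2 — invert Sigma. det(Sigma) = 15·8 - (-6)² = 84.
  Sigma^{-1} = (1/det) · [[d, -b], [-b, a]] = [[0.0952, 0.0714],
 [0.0714, 0.1786]].

Step 3 — form the quadratic (x - mu)^T · Sigma^{-1} · (x - mu):
  Sigma^{-1} · (x - mu) = (0.119, 0.4643).
  (x - mu)^T · [Sigma^{-1} · (x - mu)] = (-1)·(0.119) + (3)·(0.4643) = 1.2738.

Step 4 — take square root: d = √(1.2738) ≈ 1.1286.

d(x, mu) = √(1.2738) ≈ 1.1286


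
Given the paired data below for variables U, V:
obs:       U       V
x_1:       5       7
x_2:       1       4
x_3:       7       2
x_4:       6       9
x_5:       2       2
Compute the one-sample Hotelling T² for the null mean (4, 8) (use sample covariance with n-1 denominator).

Step 1 — sample mean vector:
  mean(U) = (5 + 1 + 7 + 6 + 2) / 5 = 21/5 = 4.2
  mean(V) = (7 + 4 + 2 + 9 + 2) / 5 = 24/5 = 4.8
  x̄ = (4.2, 4.8),  deviation x̄ - mu_0 = (4.2, 4.8) - (4, 8) = (0.2, -3.2).

Step 2 — sample covariance matrix, S[i,j] = (1/(n-1)) · Σ_k (x_{k,i} - mean_i) · (x_{k,j} - mean_j), divisor n-1 = 4:
  S[U,U] = ((0.8)·(0.8) + (-3.2)·(-3.2) + (2.8)·(2.8) + (1.8)·(1.8) + (-2.2)·(-2.2)) / 4 = 26.8/4 = 6.7
  S[U,V] = ((0.8)·(2.2) + (-3.2)·(-0.8) + (2.8)·(-2.8) + (1.8)·(4.2) + (-2.2)·(-2.8)) / 4 = 10.2/4 = 2.55
  S[V,V] = ((2.2)·(2.2) + (-0.8)·(-0.8) + (-2.8)·(-2.8) + (4.2)·(4.2) + (-2.8)·(-2.8)) / 4 = 38.8/4 = 9.7
  S = [[6.7, 2.55],
 [2.55, 9.7]].

Step 3 — invert S. det(S) = 6.7·9.7 - (2.55)² = 58.4875.
  S^{-1} = (1/det) · [[d, -b], [-b, a]] = [[0.1658, -0.0436],
 [-0.0436, 0.1146]].

Step 4 — quadratic form (x̄ - mu_0)^T · S^{-1} · (x̄ - mu_0):
  S^{-1} · (x̄ - mu_0) = (0.1727, -0.3753),
  (x̄ - mu_0)^T · [...] = (0.2)·(0.1727) + (-3.2)·(-0.3753) = 1.2355.

Step 5 — scale by n: T² = 5 · 1.2355 = 6.1774.

T² ≈ 6.1774


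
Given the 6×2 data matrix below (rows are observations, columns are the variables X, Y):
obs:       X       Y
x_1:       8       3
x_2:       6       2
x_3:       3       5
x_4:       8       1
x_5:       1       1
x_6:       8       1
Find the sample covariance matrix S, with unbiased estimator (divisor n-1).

Step 1 — column means:
  mean(X) = (8 + 6 + 3 + 8 + 1 + 8) / 6 = 34/6 = 5.6667
  mean(Y) = (3 + 2 + 5 + 1 + 1 + 1) / 6 = 13/6 = 2.1667

Step 2 — sample covariance S[i,j] = (1/(n-1)) · Σ_k (x_{k,i} - mean_i) · (x_{k,j} - mean_j), with n-1 = 5.
  S[X,X] = ((2.3333)·(2.3333) + (0.3333)·(0.3333) + (-2.6667)·(-2.6667) + (2.3333)·(2.3333) + (-4.6667)·(-4.6667) + (2.3333)·(2.3333)) / 5 = 45.3333/5 = 9.0667
  S[X,Y] = ((2.3333)·(0.8333) + (0.3333)·(-0.1667) + (-2.6667)·(2.8333) + (2.3333)·(-1.1667) + (-4.6667)·(-1.1667) + (2.3333)·(-1.1667)) / 5 = -5.6667/5 = -1.1333
  S[Y,Y] = ((0.8333)·(0.8333) + (-0.1667)·(-0.1667) + (2.8333)·(2.8333) + (-1.1667)·(-1.1667) + (-1.1667)·(-1.1667) + (-1.1667)·(-1.1667)) / 5 = 12.8333/5 = 2.5667

S is symmetric (S[j,i] = S[i,j]). Assembling:

S = [[9.0667, -1.1333],
 [-1.1333, 2.5667]]


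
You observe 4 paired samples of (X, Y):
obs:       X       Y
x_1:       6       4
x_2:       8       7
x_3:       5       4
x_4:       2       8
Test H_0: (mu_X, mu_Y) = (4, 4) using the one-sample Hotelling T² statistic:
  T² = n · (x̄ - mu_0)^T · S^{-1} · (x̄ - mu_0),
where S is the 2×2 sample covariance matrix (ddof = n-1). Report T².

Step 1 — sample mean vector:
  mean(X) = (6 + 8 + 5 + 2) / 4 = 21/4 = 5.25
  mean(Y) = (4 + 7 + 4 + 8) / 4 = 23/4 = 5.75
  x̄ = (5.25, 5.75),  deviation x̄ - mu_0 = (5.25, 5.75) - (4, 4) = (1.25, 1.75).

Step 2 — sample covariance matrix, S[i,j] = (1/(n-1)) · Σ_k (x_{k,i} - mean_i) · (x_{k,j} - mean_j), divisor n-1 = 3:
  S[X,X] = ((0.75)·(0.75) + (2.75)·(2.75) + (-0.25)·(-0.25) + (-3.25)·(-3.25)) / 3 = 18.75/3 = 6.25
  S[X,Y] = ((0.75)·(-1.75) + (2.75)·(1.25) + (-0.25)·(-1.75) + (-3.25)·(2.25)) / 3 = -4.75/3 = -1.5833
  S[Y,Y] = ((-1.75)·(-1.75) + (1.25)·(1.25) + (-1.75)·(-1.75) + (2.25)·(2.25)) / 3 = 12.75/3 = 4.25
  S = [[6.25, -1.5833],
 [-1.5833, 4.25]].

Step 3 — invert S. det(S) = 6.25·4.25 - (-1.5833)² = 24.0556.
  S^{-1} = (1/det) · [[d, -b], [-b, a]] = [[0.1767, 0.0658],
 [0.0658, 0.2598]].

Step 4 — quadratic form (x̄ - mu_0)^T · S^{-1} · (x̄ - mu_0):
  S^{-1} · (x̄ - mu_0) = (0.336, 0.537),
  (x̄ - mu_0)^T · [...] = (1.25)·(0.336) + (1.75)·(0.537) = 1.3597.

Step 5 — scale by n: T² = 4 · 1.3597 = 5.4388.

T² ≈ 5.4388
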